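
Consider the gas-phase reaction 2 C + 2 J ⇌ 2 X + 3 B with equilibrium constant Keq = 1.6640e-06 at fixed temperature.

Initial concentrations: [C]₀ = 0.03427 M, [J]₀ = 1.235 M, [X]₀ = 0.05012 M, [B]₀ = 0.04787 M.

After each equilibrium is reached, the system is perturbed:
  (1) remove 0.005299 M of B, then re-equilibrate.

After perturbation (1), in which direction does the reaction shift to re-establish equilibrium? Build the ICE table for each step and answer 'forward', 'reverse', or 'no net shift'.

Direction: forward

Q₀ = 1.5383e-04 vs Keq = 1.6640e-06 ⇒ Q>K, reverse
Step 1:
                  C         J         X         B
  Initial   0.03427     1.235   0.05012   0.04787
  Change    0.01884   0.01884  -0.01884  -0.02826
  Equil     0.05311     1.254   0.03128   0.01961
  solve Keq expr → x = -0.00942; check Q = 1.6640e-06
Then remove 0.005299 M of B.
Step 2:
                  C         J         X         B
  Initial   0.05311     1.254   0.03128   0.01431
  Change  -0.002479 -0.002479  0.002479  0.003718
  Equil     0.05063     1.251   0.03376   0.01803
  solve Keq expr → x = 0.001239; check Q = 1.6640e-06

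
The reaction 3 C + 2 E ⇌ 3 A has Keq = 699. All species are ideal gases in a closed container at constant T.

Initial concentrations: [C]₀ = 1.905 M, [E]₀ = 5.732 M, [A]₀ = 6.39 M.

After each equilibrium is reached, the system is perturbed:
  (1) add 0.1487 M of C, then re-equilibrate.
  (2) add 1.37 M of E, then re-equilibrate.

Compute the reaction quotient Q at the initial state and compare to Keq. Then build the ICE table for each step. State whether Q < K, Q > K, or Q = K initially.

Q₀ = 1.149 vs Keq = 699 ⇒ Q<K, forward
Step 1:
                  C         E         A
  I           1.905     5.732      6.39
  C          -1.584    -1.056     1.584
  E          0.3213     4.676     7.974
  solve Keq expr → x = 0.5279; check Q = 699
Then add 0.1487 M of C.
Step 2:
                  C         E         A
  I            0.47     4.676     7.974
  C         -0.1387  -0.09249    0.1387
  E          0.3313     4.584     8.112
  solve Keq expr → x = 0.04624; check Q = 699
Then add 1.37 M of E.
Step 3:
                  C         E         A
  I          0.3313     5.954     8.112
  C        -0.05022  -0.03348   0.05022
  E           0.281      5.92     8.163
  solve Keq expr → x = 0.01674; check Q = 699

Q₀ = 1.149; Q < K (proceeds forward)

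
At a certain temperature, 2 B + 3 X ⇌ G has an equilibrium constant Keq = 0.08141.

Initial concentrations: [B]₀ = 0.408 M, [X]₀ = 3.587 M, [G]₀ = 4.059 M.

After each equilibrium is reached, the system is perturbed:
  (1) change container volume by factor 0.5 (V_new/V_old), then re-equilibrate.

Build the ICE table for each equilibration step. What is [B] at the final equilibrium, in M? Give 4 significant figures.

Q₀ = 0.5283 vs Keq = 0.08141 ⇒ Q>K, reverse
Step 1:
                   B          X          G
  init         0.408      3.587      4.059
  Δ            0.397     0.5956    -0.1985
  eq           0.805      4.183       3.86
  solve Keq expr → x = -0.1985; check Q = 0.08141
Then change container volume by factor 0.5 (V_new/V_old).
Step 2:
                   B          X          G
  init          1.61      8.365      7.721
  Δ           -1.043     -1.564     0.5214
  eq          0.5673      6.801      8.242
  solve Keq expr → x = 0.5214; check Q = 0.08141

[B]_eq = 0.5673 M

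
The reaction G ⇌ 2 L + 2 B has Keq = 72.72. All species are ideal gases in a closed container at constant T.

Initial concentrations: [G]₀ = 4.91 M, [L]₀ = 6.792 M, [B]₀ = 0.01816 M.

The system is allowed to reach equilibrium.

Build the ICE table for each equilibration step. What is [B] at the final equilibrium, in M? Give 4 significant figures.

Q₀ = 0.003098 vs Keq = 72.72 ⇒ Q<K, forward
Step 1:
                    G           L           B
  I              4.91       6.792     0.01816
  C           -0.9627       1.925       1.925
  E             3.947       8.717       1.944
  solve Keq expr → x = 0.9627; check Q = 72.72

[B]_eq = 1.944 M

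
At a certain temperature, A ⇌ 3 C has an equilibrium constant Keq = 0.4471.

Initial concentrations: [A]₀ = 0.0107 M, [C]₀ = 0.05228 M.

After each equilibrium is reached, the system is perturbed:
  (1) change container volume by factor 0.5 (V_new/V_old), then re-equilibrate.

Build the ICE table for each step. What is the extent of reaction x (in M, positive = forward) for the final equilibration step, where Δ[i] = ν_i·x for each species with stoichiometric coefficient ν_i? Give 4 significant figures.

x = -0.004787 M

Q₀ = 0.01335 vs Keq = 0.4471 ⇒ Q<K, forward
Step 1:
                  A         C
  init       0.0107   0.05228
  Δ       -0.009519   0.02856
  eq       0.001181   0.08084
  solve Keq expr → x = 0.009519; check Q = 0.4471
Then change container volume by factor 0.5 (V_new/V_old).
Step 2:
                  A         C
  init     0.002363    0.1617
  Δ        0.004787  -0.01436
  eq        0.00715    0.1473
  solve Keq expr → x = -0.004787; check Q = 0.4471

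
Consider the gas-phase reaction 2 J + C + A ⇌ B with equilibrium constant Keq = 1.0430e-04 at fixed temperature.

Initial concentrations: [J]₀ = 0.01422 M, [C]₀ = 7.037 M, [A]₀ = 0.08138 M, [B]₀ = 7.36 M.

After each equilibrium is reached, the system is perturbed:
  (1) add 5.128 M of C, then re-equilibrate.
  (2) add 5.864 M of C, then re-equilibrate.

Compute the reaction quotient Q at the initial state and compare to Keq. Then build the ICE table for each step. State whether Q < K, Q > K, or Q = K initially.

Q₀ = 6.3558e+04 vs Keq = 1.0430e-04 ⇒ Q>K, reverse
Step 1:
                    J           C           A           B
  Initial     0.01422       7.037     0.08138        7.36
  Change         12.2       6.098       6.098      -6.098
  Equil         12.21       13.13       6.179       1.262
  solve Keq expr → x = -6.098; check Q = 1.0430e-04
Then add 5.128 M of C.
Step 2:
                    J           C           A           B
  Initial       12.21       18.26       6.179       1.262
  Change      -0.5166     -0.2583     -0.2583      0.2583
  Equil         11.69          18       5.921        1.52
  solve Keq expr → x = 0.2583; check Q = 1.0430e-04
Then add 5.864 M of C.
Step 3:
                    J           C           A           B
  Initial       11.69       23.87       5.921        1.52
  Change      -0.4801       -0.24       -0.24        0.24
  Equil         11.21       23.63       5.681        1.76
  solve Keq expr → x = 0.24; check Q = 1.0430e-04

Q₀ = 6.3558e+04; Q > K (proceeds reverse)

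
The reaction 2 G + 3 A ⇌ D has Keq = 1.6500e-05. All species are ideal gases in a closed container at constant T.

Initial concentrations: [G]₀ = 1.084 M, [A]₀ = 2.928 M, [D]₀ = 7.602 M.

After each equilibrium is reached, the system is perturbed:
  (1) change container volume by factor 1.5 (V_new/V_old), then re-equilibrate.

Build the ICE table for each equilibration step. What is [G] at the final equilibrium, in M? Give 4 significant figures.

Q₀ = 0.2577 vs Keq = 1.6500e-05 ⇒ Q>K, reverse
Step 1:
                    G           A           D
  init          1.084       2.928       7.602
  Δ             7.656       11.48      -3.828
  eq             8.74       14.41       3.774
  solve Keq expr → x = -3.828; check Q = 1.6500e-05
Then change container volume by factor 1.5 (V_new/V_old).
Step 2:
                    G           A           D
  init          5.827       9.608       2.516
  Δ             1.691       2.536     -0.8454
  eq            7.518       12.14        1.67
  solve Keq expr → x = -0.8454; check Q = 1.6500e-05

[G]_eq = 7.518 M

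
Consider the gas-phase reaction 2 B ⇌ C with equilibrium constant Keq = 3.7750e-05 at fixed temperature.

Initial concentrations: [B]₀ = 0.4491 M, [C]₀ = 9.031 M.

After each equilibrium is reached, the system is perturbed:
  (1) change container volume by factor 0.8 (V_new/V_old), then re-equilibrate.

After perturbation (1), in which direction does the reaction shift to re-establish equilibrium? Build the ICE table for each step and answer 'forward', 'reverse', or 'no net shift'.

Direction: forward

Q₀ = 44.78 vs Keq = 3.7750e-05 ⇒ Q>K, reverse
Step 1:
                    B           C
  init         0.4491       9.031
  Δ             18.04      -9.018
  eq            18.49      0.0129
  solve Keq expr → x = -9.018; check Q = 3.7750e-05
Then change container volume by factor 0.8 (V_new/V_old).
Step 2:
                    B           C
  init          23.11     0.01612
  Δ         -0.008034    0.004017
  eq             23.1     0.02014
  solve Keq expr → x = 0.004017; check Q = 3.7750e-05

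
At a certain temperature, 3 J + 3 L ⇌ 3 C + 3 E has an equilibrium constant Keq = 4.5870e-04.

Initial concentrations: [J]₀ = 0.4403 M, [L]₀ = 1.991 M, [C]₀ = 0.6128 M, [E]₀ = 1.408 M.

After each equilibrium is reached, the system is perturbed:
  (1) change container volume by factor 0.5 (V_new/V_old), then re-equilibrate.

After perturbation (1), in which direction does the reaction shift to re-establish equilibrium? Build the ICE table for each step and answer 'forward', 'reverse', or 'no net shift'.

Q₀ = 0.9535 vs Keq = 4.5870e-04 ⇒ Q>K, reverse
Step 1:
                    J           L           C           E
  Initial      0.4403       1.991      0.6128       1.408
  Change       0.4416      0.4416     -0.4416     -0.4416
  Equil        0.8819       2.433      0.1712      0.9664
  solve Keq expr → x = -0.1472; check Q = 4.5870e-04
Then change container volume by factor 0.5 (V_new/V_old).
Step 2:
                    J           L           C           E
  Initial       1.764       4.865      0.3424       1.933
  Change            0           0           0           0
  Equil         1.764       4.865      0.3424       1.933
  solve Keq expr → x = 0; check Q = 4.5870e-04

Direction: no net shift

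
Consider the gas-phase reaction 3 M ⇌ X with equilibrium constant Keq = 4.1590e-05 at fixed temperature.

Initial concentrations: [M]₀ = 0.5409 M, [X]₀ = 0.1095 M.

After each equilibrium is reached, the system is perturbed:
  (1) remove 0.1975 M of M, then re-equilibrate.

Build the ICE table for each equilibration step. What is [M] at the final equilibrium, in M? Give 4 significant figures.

Q₀ = 0.6919 vs Keq = 4.1590e-05 ⇒ Q>K, reverse
Step 1:
                   M          X
  init        0.5409     0.1095
  Δ           0.3284    -0.1095
  eq          0.8693 2.7323e-05
  solve Keq expr → x = -0.1095; check Q = 4.1590e-05
Then remove 0.1975 M of M.
Step 2:
                   M          X
  init        0.6718 2.7323e-05
  Δ       4.4128e-05 -1.4709e-05
  eq          0.6719 1.2613e-05
  solve Keq expr → x = -1.4709e-05; check Q = 4.1590e-05

[M]_eq = 0.6719 M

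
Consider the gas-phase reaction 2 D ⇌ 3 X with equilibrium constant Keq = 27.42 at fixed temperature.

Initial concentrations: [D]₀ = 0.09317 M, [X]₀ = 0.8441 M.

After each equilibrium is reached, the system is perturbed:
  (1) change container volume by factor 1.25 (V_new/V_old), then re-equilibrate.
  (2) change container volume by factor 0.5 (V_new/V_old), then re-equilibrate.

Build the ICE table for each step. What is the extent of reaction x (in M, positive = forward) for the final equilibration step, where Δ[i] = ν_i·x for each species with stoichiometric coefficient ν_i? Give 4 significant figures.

Q₀ = 69.28 vs Keq = 27.42 ⇒ Q>K, reverse
Step 1:
                  D         X
  Initial   0.09317    0.8441
  Change    0.03958  -0.05937
  Equil      0.1328    0.7847
  solve Keq expr → x = -0.01979; check Q = 27.42
Then change container volume by factor 1.25 (V_new/V_old).
Step 2:
                  D         X
  Initial    0.1062    0.6278
  Change  -0.008354   0.01253
  Equil     0.09785    0.6403
  solve Keq expr → x = 0.004177; check Q = 27.42
Then change container volume by factor 0.5 (V_new/V_old).
Step 3:
                  D         X
  Initial    0.1957     1.281
  Change    0.05483  -0.08225
  Equil      0.2505     1.198
  solve Keq expr → x = -0.02742; check Q = 27.42

x = -0.02742 M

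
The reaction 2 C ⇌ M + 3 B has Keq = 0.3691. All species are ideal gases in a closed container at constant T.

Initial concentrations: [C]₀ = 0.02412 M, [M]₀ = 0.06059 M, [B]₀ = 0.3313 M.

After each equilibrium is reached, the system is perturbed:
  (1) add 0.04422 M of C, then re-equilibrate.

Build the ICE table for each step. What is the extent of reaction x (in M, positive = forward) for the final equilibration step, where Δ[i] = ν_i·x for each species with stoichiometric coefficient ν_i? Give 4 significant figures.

x = 0.01249 M

Q₀ = 3.787 vs Keq = 0.3691 ⇒ Q>K, reverse
Step 1:
                  C         M         B
  init      0.02412   0.06059    0.3313
  Δ         0.02984  -0.01492  -0.04475
  eq        0.05396   0.04567    0.2865
  solve Keq expr → x = -0.01492; check Q = 0.3691
Then add 0.04422 M of C.
Step 2:
                  C         M         B
  init      0.09818   0.04567    0.2865
  Δ        -0.02497   0.01249   0.03746
  eq        0.07321   0.05816     0.324
  solve Keq expr → x = 0.01249; check Q = 0.3691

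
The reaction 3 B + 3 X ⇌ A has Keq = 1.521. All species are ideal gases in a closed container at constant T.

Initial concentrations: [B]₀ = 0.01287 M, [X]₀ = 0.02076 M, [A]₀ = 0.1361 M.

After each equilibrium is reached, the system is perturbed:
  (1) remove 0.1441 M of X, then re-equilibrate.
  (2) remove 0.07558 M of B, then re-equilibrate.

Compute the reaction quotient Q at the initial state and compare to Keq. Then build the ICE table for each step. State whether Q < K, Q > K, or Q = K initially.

Q₀ = 7.1358e+09 vs Keq = 1.521 ⇒ Q>K, reverse
Step 1:
                   B          X          A
  Initial    0.01287    0.02076     0.1361
  Change      0.3882     0.3882    -0.1294
  Equil        0.401     0.4089   0.006709
  solve Keq expr → x = -0.1294; check Q = 1.521
Then remove 0.1441 M of X.
Step 2:
                   B          X          A
  Initial      0.401     0.2648   0.006709
  Change     0.01316    0.01316  -0.004387
  Equil       0.4142      0.278   0.002322
  solve Keq expr → x = -0.004387; check Q = 1.521
Then remove 0.07558 M of B.
Step 3:
                   B          X          A
  Initial     0.3386      0.278   0.002322
  Change    0.002935   0.002935 -9.7834e-04
  Equil       0.3416     0.2809   0.001344
  solve Keq expr → x = -9.7834e-04; check Q = 1.521

Q₀ = 7.1358e+09; Q > K (proceeds reverse)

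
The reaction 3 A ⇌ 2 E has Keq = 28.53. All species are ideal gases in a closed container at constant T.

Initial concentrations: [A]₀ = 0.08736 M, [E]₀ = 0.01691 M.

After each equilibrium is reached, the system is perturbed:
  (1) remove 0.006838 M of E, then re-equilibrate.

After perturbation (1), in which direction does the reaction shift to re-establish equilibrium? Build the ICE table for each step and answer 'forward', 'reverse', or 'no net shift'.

Direction: forward

Q₀ = 0.4289 vs Keq = 28.53 ⇒ Q<K, forward
Step 1:
                    A           E
  Initial     0.08736     0.01691
  Change     -0.04485      0.0299
  Equil       0.04251     0.04681
  solve Keq expr → x = 0.01495; check Q = 28.53
Then remove 0.006838 M of E.
Step 2:
                    A           E
  Initial     0.04251     0.03997
  Change    -0.002987    0.001991
  Equil       0.03952     0.04196
  solve Keq expr → x = 9.9570e-04; check Q = 28.53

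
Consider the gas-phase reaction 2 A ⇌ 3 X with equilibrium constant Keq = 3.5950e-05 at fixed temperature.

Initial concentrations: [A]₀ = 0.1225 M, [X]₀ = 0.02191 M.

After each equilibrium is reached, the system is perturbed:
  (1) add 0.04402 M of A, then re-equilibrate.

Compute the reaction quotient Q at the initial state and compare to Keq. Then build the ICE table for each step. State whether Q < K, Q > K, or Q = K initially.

Q₀ = 7.0090e-04; Q > K (proceeds reverse)

Q₀ = 7.0090e-04 vs Keq = 3.5950e-05 ⇒ Q>K, reverse
Step 1:
                  A         X
  I          0.1225   0.02191
  C        0.008919  -0.01338
  E          0.1314  0.008531
  solve Keq expr → x = -0.00446; check Q = 3.5950e-05
Then add 0.04402 M of A.
Step 2:
                  A         X
  I          0.1754  0.008531
  C       -0.001177  0.001766
  E          0.1743    0.0103
  solve Keq expr → x = 5.8856e-04; check Q = 3.5950e-05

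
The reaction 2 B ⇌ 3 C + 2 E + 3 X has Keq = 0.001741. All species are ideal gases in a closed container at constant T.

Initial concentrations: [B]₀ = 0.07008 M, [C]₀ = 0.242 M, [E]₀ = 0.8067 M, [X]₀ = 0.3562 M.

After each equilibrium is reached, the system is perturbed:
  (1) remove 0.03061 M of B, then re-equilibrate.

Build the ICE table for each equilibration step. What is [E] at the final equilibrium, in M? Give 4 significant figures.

Q₀ = 0.08487 vs Keq = 0.001741 ⇒ Q>K, reverse
Step 1:
                    B           C           E           X
  Initial     0.07008       0.242      0.8067      0.3562
  Change      0.06348    -0.09522    -0.06348    -0.09522
  Equil        0.1336      0.1468      0.7432       0.261
  solve Keq expr → x = -0.03174; check Q = 0.001741
Then remove 0.03061 M of B.
Step 2:
                    B           C           E           X
  Initial      0.1029      0.1468      0.7432       0.261
  Change     0.007338    -0.01101   -0.007338    -0.01101
  Equil        0.1103      0.1358      0.7359        0.25
  solve Keq expr → x = -0.003669; check Q = 0.001741

[E]_eq = 0.7359 M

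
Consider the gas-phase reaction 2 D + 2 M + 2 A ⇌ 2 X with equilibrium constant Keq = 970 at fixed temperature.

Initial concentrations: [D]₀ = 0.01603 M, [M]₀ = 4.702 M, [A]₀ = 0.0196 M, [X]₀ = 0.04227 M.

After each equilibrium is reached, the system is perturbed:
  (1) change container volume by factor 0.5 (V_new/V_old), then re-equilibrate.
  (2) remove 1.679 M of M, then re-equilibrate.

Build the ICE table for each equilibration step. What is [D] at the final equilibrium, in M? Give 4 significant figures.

Q₀ = 818.7 vs Keq = 970 ⇒ Q<K, forward
Step 1:
                   D          M          A          X
  init       0.01603      4.702     0.0196    0.04227
  Δ       -6.0946e-04 -6.0946e-04 -6.0946e-04 6.0946e-04
  eq         0.01542      4.701    0.01899    0.04288
  solve Keq expr → x = 3.0473e-04; check Q = 970
Then change container volume by factor 0.5 (V_new/V_old).
Step 2:
                   D          M          A          X
  init       0.03084      9.403    0.03798    0.08576
  Δ         -0.01546   -0.01546   -0.01546    0.01546
  eq         0.01538      9.387    0.02252     0.1012
  solve Keq expr → x = 0.007732; check Q = 970
Then remove 1.679 M of M.
Step 3:
                   D          M          A          X
  init       0.01538      7.708    0.02252     0.1012
  Δ          0.00172    0.00172    0.00172   -0.00172
  eq          0.0171       7.71    0.02424     0.0995
  solve Keq expr → x = -8.6024e-04; check Q = 970

[D]_eq = 0.0171 M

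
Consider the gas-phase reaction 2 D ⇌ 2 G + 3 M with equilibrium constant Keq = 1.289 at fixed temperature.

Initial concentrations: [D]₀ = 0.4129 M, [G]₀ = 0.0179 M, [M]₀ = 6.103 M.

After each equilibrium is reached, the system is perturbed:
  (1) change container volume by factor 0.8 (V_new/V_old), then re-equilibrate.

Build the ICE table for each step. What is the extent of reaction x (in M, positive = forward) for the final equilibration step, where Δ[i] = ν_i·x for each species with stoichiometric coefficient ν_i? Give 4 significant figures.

x = -0.005031 M

Q₀ = 0.4272 vs Keq = 1.289 ⇒ Q<K, forward
Step 1:
                    D           G           M
  I            0.4129      0.0179       6.103
  C          -0.01214     0.01214     0.01822
  E            0.4008     0.03004       6.121
  solve Keq expr → x = 0.006072; check Q = 1.289
Then change container volume by factor 0.8 (V_new/V_old).
Step 2:
                    D           G           M
  I            0.5009     0.03755       7.652
  C           0.01006    -0.01006    -0.01509
  E             0.511     0.02749       7.636
  solve Keq expr → x = -0.005031; check Q = 1.289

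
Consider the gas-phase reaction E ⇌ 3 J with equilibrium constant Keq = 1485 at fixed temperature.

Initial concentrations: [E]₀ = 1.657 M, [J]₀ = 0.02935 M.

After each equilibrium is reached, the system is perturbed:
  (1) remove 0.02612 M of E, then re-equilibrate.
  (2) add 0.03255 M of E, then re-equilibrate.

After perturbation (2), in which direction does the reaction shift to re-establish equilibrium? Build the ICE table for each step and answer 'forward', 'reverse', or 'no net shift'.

Q₀ = 1.5258e-05 vs Keq = 1485 ⇒ Q<K, forward
Step 1:
                    E           J
  Initial       1.657     0.02935
  Change       -1.583        4.75
  Equil       0.07353        4.78
  solve Keq expr → x = 1.583; check Q = 1485
Then remove 0.02612 M of E.
Step 2:
                    E           J
  Initial     0.04741        4.78
  Change      0.02298    -0.06895
  Equil        0.0704       4.711
  solve Keq expr → x = -0.02298; check Q = 1485
Then add 0.03255 M of E.
Step 3:
                    E           J
  Initial      0.1029       4.711
  Change     -0.02863     0.08589
  Equil       0.07432       4.797
  solve Keq expr → x = 0.02863; check Q = 1485

Direction: forward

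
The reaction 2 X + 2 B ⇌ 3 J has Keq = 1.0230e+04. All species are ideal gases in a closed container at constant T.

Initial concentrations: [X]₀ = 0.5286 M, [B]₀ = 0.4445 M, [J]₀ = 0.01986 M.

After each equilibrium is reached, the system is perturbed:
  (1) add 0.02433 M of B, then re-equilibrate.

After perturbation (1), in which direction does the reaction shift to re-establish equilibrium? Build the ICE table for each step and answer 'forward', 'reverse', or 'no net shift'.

Q₀ = 1.4189e-04 vs Keq = 1.0230e+04 ⇒ Q<K, forward
Step 1:
                  X         B         J
  init       0.5286    0.4445   0.01986
  Δ         -0.4048   -0.4048    0.6072
  eq         0.1238   0.03967    0.6271
  solve Keq expr → x = 0.2024; check Q = 1.0230e+04
Then add 0.02433 M of B.
Step 2:
                  X         B         J
  init       0.1238     0.064    0.6271
  Δ        -0.01588  -0.01588   0.02381
  eq         0.1079   0.04812    0.6509
  solve Keq expr → x = 0.007938; check Q = 1.0230e+04

Direction: forward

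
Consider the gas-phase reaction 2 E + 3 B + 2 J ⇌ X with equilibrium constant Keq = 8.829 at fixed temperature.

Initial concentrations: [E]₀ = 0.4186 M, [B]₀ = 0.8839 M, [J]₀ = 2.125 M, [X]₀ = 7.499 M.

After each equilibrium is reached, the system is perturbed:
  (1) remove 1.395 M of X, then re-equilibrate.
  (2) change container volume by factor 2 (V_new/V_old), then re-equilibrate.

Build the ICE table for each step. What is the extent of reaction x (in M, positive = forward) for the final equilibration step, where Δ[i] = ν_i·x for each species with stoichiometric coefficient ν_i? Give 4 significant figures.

Q₀ = 13.72 vs Keq = 8.829 ⇒ Q>K, reverse
Step 1:
                  E         B         J         X
  Initial    0.4186    0.8839     2.125     7.499
  Change    0.04214    0.0632   0.04214  -0.02107
  Equil      0.4607    0.9471     2.167     7.478
  solve Keq expr → x = -0.02107; check Q = 8.829
Then remove 1.395 M of X.
Step 2:
                  E         B         J         X
  Initial    0.4607    0.9471     2.167     6.083
  Change   -0.02009  -0.03014  -0.02009   0.01005
  Equil      0.4406     0.917     2.147     6.093
  solve Keq expr → x = 0.01005; check Q = 8.829
Then change container volume by factor 2 (V_new/V_old).
Step 3:
                  E         B         J         X
  Initial    0.2203    0.4585     1.074     3.046
  Change     0.2853     0.428    0.2853   -0.1427
  Equil      0.5057    0.8865     1.359     2.904
  solve Keq expr → x = -0.1427; check Q = 8.829

x = -0.1427 M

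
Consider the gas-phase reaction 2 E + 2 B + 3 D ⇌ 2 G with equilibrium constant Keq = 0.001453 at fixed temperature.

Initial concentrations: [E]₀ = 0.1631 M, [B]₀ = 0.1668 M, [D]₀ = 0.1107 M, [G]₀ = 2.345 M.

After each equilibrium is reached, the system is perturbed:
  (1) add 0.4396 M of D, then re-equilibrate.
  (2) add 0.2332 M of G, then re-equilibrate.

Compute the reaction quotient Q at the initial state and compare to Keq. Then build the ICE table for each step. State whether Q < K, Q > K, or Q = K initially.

Q₀ = 5.4770e+06; Q > K (proceeds reverse)

Q₀ = 5.4770e+06 vs Keq = 0.001453 ⇒ Q>K, reverse
Step 1:
                  E         B         D         G
  Initial    0.1631    0.1668    0.1107     2.345
  Change      1.733     1.733     2.599    -1.733
  Equil       1.896       1.9      2.71    0.6123
  solve Keq expr → x = -0.8664; check Q = 0.001453
Then add 0.4396 M of D.
Step 2:
                  E         B         D         G
  Initial     1.896       1.9     3.149    0.6123
  Change   -0.06734  -0.06734    -0.101   0.06734
  Equil       1.828     1.832     3.048    0.6796
  solve Keq expr → x = 0.03367; check Q = 0.001453
Then add 0.2332 M of G.
Step 3:
                  E         B         D         G
  Initial     1.828     1.832     3.048    0.9128
  Change     0.1002    0.1002    0.1503   -0.1002
  Equil       1.929     1.932     3.199    0.8127
  solve Keq expr → x = -0.05009; check Q = 0.001453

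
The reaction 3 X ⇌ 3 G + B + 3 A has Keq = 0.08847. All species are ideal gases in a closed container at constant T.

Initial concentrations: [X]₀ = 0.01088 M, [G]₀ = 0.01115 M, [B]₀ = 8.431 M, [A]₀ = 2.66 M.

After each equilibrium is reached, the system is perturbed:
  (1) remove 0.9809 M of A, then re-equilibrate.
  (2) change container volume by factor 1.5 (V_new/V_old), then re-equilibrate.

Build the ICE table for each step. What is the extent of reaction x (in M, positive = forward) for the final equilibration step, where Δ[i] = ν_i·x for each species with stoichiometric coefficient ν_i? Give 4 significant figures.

Q₀ = 170.8 vs Keq = 0.08847 ⇒ Q>K, reverse
Step 1:
                   X          G          B          A
  Initial    0.01088    0.01115      8.431       2.66
  Change    0.009469  -0.009469  -0.003156  -0.009469
  Equil      0.02035   0.001681      8.428      2.651
  solve Keq expr → x = -0.003156; check Q = 0.08847
Then remove 0.9809 M of A.
Step 2:
                   X          G          B          A
  Initial    0.02035   0.001681      8.428       1.67
  Change  -8.7188e-04 8.7188e-04 2.9063e-04 8.7188e-04
  Equil      0.01948   0.002553      8.428      1.671
  solve Keq expr → x = 2.9063e-04; check Q = 0.08847
Then change container volume by factor 1.5 (V_new/V_old).
Step 3:
                   X          G          B          A
  Initial    0.01298   0.001702      5.619      1.114
  Change  -9.9419e-04 9.9419e-04 3.3140e-04 9.9419e-04
  Equil      0.01199   0.002696      5.619      1.115
  solve Keq expr → x = 3.3140e-04; check Q = 0.08847

x = 3.3140e-04 M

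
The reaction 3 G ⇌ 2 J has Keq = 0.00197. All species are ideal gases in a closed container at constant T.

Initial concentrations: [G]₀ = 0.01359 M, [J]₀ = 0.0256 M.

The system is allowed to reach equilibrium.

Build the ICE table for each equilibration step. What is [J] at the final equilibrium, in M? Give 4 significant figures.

Q₀ = 261.1 vs Keq = 0.00197 ⇒ Q>K, reverse
Step 1:
                    G           J
  init        0.01359      0.0256
  Δ           0.03763    -0.02509
  eq          0.05122  5.1448e-04
  solve Keq expr → x = -0.01254; check Q = 0.00197

[J]_eq = 5.1448e-04 M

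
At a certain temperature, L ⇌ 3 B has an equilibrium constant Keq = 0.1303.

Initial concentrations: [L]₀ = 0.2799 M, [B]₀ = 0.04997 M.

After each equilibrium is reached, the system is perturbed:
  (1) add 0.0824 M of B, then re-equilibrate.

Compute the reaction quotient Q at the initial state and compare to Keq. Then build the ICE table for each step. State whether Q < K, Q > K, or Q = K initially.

Q₀ = 4.4578e-04 vs Keq = 0.1303 ⇒ Q<K, forward
Step 1:
                   L          B
  init        0.2799    0.04997
  Δ         -0.08185     0.2455
  eq          0.1981     0.2955
  solve Keq expr → x = 0.08185; check Q = 0.1303
Then add 0.0824 M of B.
Step 2:
                   L          B
  init        0.1981     0.3779
  Δ          0.02369   -0.07106
  eq          0.2217     0.3069
  solve Keq expr → x = -0.02369; check Q = 0.1303

Q₀ = 4.4578e-04; Q < K (proceeds forward)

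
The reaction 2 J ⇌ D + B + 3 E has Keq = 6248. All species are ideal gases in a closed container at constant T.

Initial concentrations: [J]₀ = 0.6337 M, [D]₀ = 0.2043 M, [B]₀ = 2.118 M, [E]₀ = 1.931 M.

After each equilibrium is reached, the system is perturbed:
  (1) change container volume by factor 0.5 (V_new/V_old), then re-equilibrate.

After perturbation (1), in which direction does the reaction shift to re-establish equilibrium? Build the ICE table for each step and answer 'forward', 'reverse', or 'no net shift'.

Q₀ = 7.758 vs Keq = 6248 ⇒ Q<K, forward
Step 1:
                    J           D           B           E
  Initial      0.6337      0.2043       2.118       1.931
  Change      -0.5699       0.285       0.285      0.8549
  Equil       0.06378      0.4893       2.403       2.786
  solve Keq expr → x = 0.285; check Q = 6248
Then change container volume by factor 0.5 (V_new/V_old).
Step 2:
                    J           D           B           E
  Initial      0.1276      0.9785       4.806       5.572
  Change       0.1869    -0.09346    -0.09346     -0.2804
  Equil        0.3145      0.8851       4.712       5.291
  solve Keq expr → x = -0.09346; check Q = 6248

Direction: reverse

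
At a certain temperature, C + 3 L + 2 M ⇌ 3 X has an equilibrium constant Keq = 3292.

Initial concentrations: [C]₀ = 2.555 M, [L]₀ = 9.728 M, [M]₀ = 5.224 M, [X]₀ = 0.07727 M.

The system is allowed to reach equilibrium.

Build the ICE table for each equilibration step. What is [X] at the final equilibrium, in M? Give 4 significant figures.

[X]_eq = 7.446 M

Q₀ = 7.1873e-09 vs Keq = 3292 ⇒ Q<K, forward
Step 1:
                  C         L         M         X
  I           2.555     9.728     5.224   0.07727
  C          -2.456    -7.369    -4.913     7.369
  E         0.09863     2.359    0.3113     7.446
  solve Keq expr → x = 2.456; check Q = 3292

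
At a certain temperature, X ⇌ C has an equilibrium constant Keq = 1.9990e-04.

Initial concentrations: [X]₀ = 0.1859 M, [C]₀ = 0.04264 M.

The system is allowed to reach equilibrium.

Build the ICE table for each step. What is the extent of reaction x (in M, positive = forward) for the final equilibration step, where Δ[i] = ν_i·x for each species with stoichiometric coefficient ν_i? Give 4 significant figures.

x = -0.04259 M

Q₀ = 0.2294 vs Keq = 1.9990e-04 ⇒ Q>K, reverse
Step 1:
                   X          C
  I           0.1859    0.04264
  C          0.04259   -0.04259
  E           0.2285 4.5676e-05
  solve Keq expr → x = -0.04259; check Q = 1.9990e-04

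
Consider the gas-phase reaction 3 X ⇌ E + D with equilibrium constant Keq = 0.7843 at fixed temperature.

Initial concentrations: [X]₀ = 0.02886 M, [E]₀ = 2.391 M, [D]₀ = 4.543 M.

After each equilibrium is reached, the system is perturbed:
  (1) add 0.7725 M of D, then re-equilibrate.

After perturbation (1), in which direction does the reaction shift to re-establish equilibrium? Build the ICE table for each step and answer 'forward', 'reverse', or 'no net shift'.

Q₀ = 4.5189e+05 vs Keq = 0.7843 ⇒ Q>K, reverse
Step 1:
                   X          E          D
  init       0.02886      2.391      4.543
  Δ            2.012    -0.6705    -0.6705
  eq            2.04       1.72      3.872
  solve Keq expr → x = -0.6705; check Q = 0.7843
Then add 0.7725 M of D.
Step 2:
                   X          E          D
  init          2.04       1.72      4.645
  Δ           0.1069   -0.03565   -0.03565
  eq           2.147      1.685      4.609
  solve Keq expr → x = -0.03565; check Q = 0.7843

Direction: reverse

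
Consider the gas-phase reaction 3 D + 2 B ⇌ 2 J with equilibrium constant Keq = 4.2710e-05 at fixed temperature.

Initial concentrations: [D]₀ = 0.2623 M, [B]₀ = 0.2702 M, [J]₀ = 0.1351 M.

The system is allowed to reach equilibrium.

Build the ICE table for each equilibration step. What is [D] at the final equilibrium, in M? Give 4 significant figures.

Q₀ = 13.85 vs Keq = 4.2710e-05 ⇒ Q>K, reverse
Step 1:
                   D          B          J
  I           0.2623     0.2702     0.1351
  C           0.2014     0.1343    -0.1343
  E           0.4637     0.4045 8.3464e-04
  solve Keq expr → x = -0.06713; check Q = 4.2710e-05

[D]_eq = 0.4637 M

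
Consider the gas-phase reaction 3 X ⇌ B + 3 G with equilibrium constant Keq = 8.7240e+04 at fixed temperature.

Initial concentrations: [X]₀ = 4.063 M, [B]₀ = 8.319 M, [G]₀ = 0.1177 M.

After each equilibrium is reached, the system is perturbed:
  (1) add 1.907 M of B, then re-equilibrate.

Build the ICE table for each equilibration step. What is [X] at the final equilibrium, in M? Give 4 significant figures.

[X]_eq = 0.2025 M

Q₀ = 2.0224e-04 vs Keq = 8.7240e+04 ⇒ Q<K, forward
Step 1:
                  X         B         G
  init        4.063     8.319    0.1177
  Δ          -3.872     1.291     3.872
  eq         0.1912      9.61     3.989
  solve Keq expr → x = 1.291; check Q = 8.7240e+04
Then add 1.907 M of B.
Step 2:
                  X         B         G
  init       0.1912     11.52     3.989
  Δ          0.0113 -0.003766   -0.0113
  eq         0.2025     11.51     3.978
  solve Keq expr → x = -0.003766; check Q = 8.7240e+04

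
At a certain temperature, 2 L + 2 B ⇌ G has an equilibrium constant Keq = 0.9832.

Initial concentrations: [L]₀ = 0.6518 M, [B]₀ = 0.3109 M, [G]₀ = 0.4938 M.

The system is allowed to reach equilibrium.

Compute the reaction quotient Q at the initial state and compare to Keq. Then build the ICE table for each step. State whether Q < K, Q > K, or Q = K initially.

Q₀ = 12.02; Q > K (proceeds reverse)

Q₀ = 12.02 vs Keq = 0.9832 ⇒ Q>K, reverse
Step 1:
                   L          B          G
  Initial     0.6518     0.3109     0.4938
  Change      0.3049     0.3049    -0.1525
  Equil       0.9567     0.6158     0.3413
  solve Keq expr → x = -0.1525; check Q = 0.9832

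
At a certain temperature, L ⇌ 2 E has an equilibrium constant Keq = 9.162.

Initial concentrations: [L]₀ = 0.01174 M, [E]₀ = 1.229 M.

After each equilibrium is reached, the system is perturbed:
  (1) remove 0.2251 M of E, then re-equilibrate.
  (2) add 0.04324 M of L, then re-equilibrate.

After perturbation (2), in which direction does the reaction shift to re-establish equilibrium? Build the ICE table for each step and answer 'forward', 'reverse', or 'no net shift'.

Q₀ = 128.7 vs Keq = 9.162 ⇒ Q>K, reverse
Step 1:
                   L          E
  Initial    0.01174      1.229
  Change      0.1026    -0.2053
  Equil       0.1144      1.024
  solve Keq expr → x = -0.1026; check Q = 9.162
Then remove 0.2251 M of E.
Step 2:
                   L          E
  Initial     0.1144     0.7986
  Change    -0.03285     0.0657
  Equil      0.08154     0.8643
  solve Keq expr → x = 0.03285; check Q = 9.162
Then add 0.04324 M of L.
Step 3:
                   L          E
  Initial     0.1248     0.8643
  Change    -0.03109    0.06217
  Equil      0.09369     0.9265
  solve Keq expr → x = 0.03109; check Q = 9.162

Direction: forward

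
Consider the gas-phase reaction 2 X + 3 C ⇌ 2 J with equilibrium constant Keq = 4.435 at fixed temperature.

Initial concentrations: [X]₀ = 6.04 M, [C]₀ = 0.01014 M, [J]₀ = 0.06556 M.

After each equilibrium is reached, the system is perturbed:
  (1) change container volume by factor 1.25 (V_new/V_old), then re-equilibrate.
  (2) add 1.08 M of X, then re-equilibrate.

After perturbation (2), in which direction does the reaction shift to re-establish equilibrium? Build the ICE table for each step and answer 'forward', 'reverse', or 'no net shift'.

Direction: forward

Q₀ = 113 vs Keq = 4.435 ⇒ Q>K, reverse
Step 1:
                    X           C           J
  Initial        6.04     0.01014     0.06556
  Change      0.01085     0.01628    -0.01085
  Equil         6.051     0.02642     0.05471
  solve Keq expr → x = -0.005425; check Q = 4.435
Then change container volume by factor 1.25 (V_new/V_old).
Step 2:
                    X           C           J
  Initial       4.841     0.02113     0.04377
  Change     0.002766    0.004149   -0.002766
  Equil         4.843     0.02528       0.041
  solve Keq expr → x = -0.001383; check Q = 4.435
Then add 1.08 M of X.
Step 3:
                    X           C           J
  Initial       5.923     0.02528       0.041
  Change    -0.001707   -0.002561    0.001707
  Equil         5.922     0.02272     0.04271
  solve Keq expr → x = 8.5366e-04; check Q = 4.435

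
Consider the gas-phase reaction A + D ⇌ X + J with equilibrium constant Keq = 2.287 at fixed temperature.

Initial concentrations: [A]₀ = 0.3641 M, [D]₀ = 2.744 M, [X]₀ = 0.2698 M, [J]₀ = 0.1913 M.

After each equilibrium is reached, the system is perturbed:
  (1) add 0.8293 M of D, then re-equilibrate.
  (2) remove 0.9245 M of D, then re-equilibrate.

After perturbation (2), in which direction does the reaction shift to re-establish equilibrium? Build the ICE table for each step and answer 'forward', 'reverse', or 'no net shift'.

Direction: reverse

Q₀ = 0.05166 vs Keq = 2.287 ⇒ Q<K, forward
Step 1:
                  A         D         X         J
  init       0.3641     2.744    0.2698    0.1913
  Δ         -0.3116   -0.3116    0.3116    0.3116
  eq        0.05255     2.432    0.5814    0.5029
  solve Keq expr → x = 0.3116; check Q = 2.287
Then add 0.8293 M of D.
Step 2:
                  A         D         X         J
  init      0.05255     3.262    0.5814    0.5029
  Δ        -0.01152  -0.01152   0.01152   0.01152
  eq        0.04103      3.25    0.5929    0.5144
  solve Keq expr → x = 0.01152; check Q = 2.287
Then remove 0.9245 M of D.
Step 3:
                  A         D         X         J
  init      0.04103     2.326    0.5929    0.5144
  Δ         0.01327   0.01327  -0.01327  -0.01327
  eq         0.0543     2.339    0.5796    0.5011
  solve Keq expr → x = -0.01327; check Q = 2.287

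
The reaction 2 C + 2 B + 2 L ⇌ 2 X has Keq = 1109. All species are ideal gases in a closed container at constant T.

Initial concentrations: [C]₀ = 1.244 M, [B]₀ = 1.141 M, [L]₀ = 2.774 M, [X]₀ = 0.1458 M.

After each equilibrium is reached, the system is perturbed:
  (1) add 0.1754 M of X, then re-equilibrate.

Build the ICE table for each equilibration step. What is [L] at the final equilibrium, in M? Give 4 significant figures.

Q₀ = 0.001371 vs Keq = 1109 ⇒ Q<K, forward
Step 1:
                   C          B          L          X
  I            1.244      1.141      2.774     0.1458
  C            -1.04      -1.04      -1.04       1.04
  E           0.2038     0.1008      1.734      1.186
  solve Keq expr → x = 0.5201; check Q = 1109
Then add 0.1754 M of X.
Step 2:
                   C          B          L          X
  I           0.2038     0.1008      1.734      1.361
  C         0.008826   0.008826   0.008826  -0.008826
  E           0.2126     0.1096      1.743      1.353
  solve Keq expr → x = -0.004413; check Q = 1109

[L]_eq = 1.743 M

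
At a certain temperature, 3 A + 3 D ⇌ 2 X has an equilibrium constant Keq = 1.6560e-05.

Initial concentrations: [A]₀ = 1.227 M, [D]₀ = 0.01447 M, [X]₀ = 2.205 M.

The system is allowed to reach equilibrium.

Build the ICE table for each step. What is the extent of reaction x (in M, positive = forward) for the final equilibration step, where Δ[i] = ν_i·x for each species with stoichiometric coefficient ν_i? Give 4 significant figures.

x = -1.008 M

Q₀ = 8.6872e+05 vs Keq = 1.6560e-05 ⇒ Q>K, reverse
Step 1:
                   A          D          X
  Initial      1.227    0.01447      2.205
  Change       3.024      3.024     -2.016
  Equil        4.251      3.039     0.1889
  solve Keq expr → x = -1.008; check Q = 1.6560e-05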